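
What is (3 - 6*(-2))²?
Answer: 225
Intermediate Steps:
(3 - 6*(-2))² = (3 + 12)² = 15² = 225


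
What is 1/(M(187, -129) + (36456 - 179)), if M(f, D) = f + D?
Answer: 1/36335 ≈ 2.7522e-5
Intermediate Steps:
M(f, D) = D + f
1/(M(187, -129) + (36456 - 179)) = 1/((-129 + 187) + (36456 - 179)) = 1/(58 + 36277) = 1/36335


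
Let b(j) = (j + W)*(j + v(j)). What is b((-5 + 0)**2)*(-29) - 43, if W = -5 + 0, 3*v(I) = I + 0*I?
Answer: -58129/3 ≈ -19376.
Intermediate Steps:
v(I) = I/3 (v(I) = (I + 0*I)/3 = (I + 0)/3 = I/3)
W = -5
b(j) = 4*j*(-5 + j)/3 (b(j) = (j - 5)*(j + j/3) = (-5 + j)*(4*j/3) = 4*j*(-5 + j)/3)
b((-5 + 0)**2)*(-29) - 43 = (4*(-5 + 0)**2*(-5 + (-5 + 0)**2)/3)*(-29) - 43 = ((4/3)*(-5)**2*(-5 + (-5)**2))*(-29) - 43 = ((4/3)*25*(-5 + 25))*(-29) - 43 = ((4/3)*25*20)*(-29) - 43 = (2000/3)*(-29) - 43 = -58000/3 - 43 = -58129/3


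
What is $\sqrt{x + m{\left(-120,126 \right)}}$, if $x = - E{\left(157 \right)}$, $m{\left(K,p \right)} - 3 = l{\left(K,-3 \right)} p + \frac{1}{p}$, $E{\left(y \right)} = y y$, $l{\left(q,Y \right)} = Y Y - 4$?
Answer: $\frac{i \sqrt{42364210}}{42} \approx 154.97 i$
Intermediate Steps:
$l{\left(q,Y \right)} = -4 + Y^{2}$ ($l{\left(q,Y \right)} = Y^{2} - 4 = -4 + Y^{2}$)
$E{\left(y \right)} = y^{2}$
$m{\left(K,p \right)} = 3 + \frac{1}{p} + 5 p$ ($m{\left(K,p \right)} = 3 + \left(\left(-4 + \left(-3\right)^{2}\right) p + \frac{1}{p}\right) = 3 + \left(\left(-4 + 9\right) p + \frac{1}{p}\right) = 3 + \left(5 p + \frac{1}{p}\right) = 3 + \left(\frac{1}{p} + 5 p\right) = 3 + \frac{1}{p} + 5 p$)
$x = -24649$ ($x = - 157^{2} = \left(-1\right) 24649 = -24649$)
$\sqrt{x + m{\left(-120,126 \right)}} = \sqrt{-24649 + \left(3 + \frac{1}{126} + 5 \cdot 126\right)} = \sqrt{-24649 + \left(3 + \frac{1}{126} + 630\right)} = \sqrt{-24649 + \frac{79759}{126}} = \sqrt{- \frac{3026015}{126}} = \frac{i \sqrt{42364210}}{42}$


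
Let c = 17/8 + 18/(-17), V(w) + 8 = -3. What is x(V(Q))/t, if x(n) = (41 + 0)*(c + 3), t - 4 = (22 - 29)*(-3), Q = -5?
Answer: 22673/3400 ≈ 6.6685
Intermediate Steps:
V(w) = -11 (V(w) = -8 - 3 = -11)
t = 25 (t = 4 + (22 - 29)*(-3) = 4 - 7*(-3) = 4 + 21 = 25)
c = 145/136 (c = 17*(1/8) + 18*(-1/17) = 17/8 - 18/17 = 145/136 ≈ 1.0662)
x(n) = 22673/136 (x(n) = (41 + 0)*(145/136 + 3) = 41*(553/136) = 22673/136)
x(V(Q))/t = (22673/136)/25 = (22673/136)*(1/25) = 22673/3400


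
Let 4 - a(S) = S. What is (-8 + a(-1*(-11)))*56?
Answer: -840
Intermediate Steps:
a(S) = 4 - S
(-8 + a(-1*(-11)))*56 = (-8 + (4 - (-1)*(-11)))*56 = (-8 + (4 - 1*11))*56 = (-8 + (4 - 11))*56 = (-8 - 7)*56 = -15*56 = -840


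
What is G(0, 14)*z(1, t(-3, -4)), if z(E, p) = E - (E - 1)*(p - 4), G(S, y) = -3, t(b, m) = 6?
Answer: -3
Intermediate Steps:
z(E, p) = E - (-1 + E)*(-4 + p)
G(0, 14)*z(1, t(-3, -4)) = -3*(-4 + 6 + 5*1 - 1*1*6) = -3*(-4 + 6 + 5 - 6) = -3*1 = -3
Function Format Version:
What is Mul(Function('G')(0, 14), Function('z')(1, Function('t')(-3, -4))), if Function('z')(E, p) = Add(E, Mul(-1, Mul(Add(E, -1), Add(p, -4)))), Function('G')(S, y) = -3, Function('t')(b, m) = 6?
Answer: -3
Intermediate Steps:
Function('z')(E, p) = Add(E, Mul(-1, Add(-1, E), Add(-4, p))) (Function('z')(E, p) = Add(E, Mul(-1, Mul(Add(-1, E), Add(-4, p)))) = Add(E, Mul(-1, Add(-1, E), Add(-4, p))))
Mul(Function('G')(0, 14), Function('z')(1, Function('t')(-3, -4))) = Mul(-3, Add(-4, 6, Mul(5, 1), Mul(-1, 1, 6))) = Mul(-3, Add(-4, 6, 5, -6)) = Mul(-3, 1) = -3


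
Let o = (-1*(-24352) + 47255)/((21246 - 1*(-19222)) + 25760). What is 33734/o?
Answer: 744711784/23869 ≈ 31200.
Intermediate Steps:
o = 23869/22076 (o = (24352 + 47255)/((21246 + 19222) + 25760) = 71607/(40468 + 25760) = 71607/66228 = 71607*(1/66228) = 23869/22076 ≈ 1.0812)
33734/o = 33734/(23869/22076) = 33734*(22076/23869) = 744711784/23869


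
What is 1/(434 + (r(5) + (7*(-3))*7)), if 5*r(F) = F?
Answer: 1/288 ≈ 0.0034722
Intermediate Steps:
r(F) = F/5
1/(434 + (r(5) + (7*(-3))*7)) = 1/(434 + ((⅕)*5 + (7*(-3))*7)) = 1/(434 + (1 - 21*7)) = 1/(434 + (1 - 147)) = 1/(434 - 146) = 1/288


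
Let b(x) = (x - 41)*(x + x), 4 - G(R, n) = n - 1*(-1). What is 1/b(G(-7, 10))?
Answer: 1/672 ≈ 0.0014881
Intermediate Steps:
G(R, n) = 3 - n (G(R, n) = 4 - (n - 1*(-1)) = 4 - (n + 1) = 4 - (1 + n) = 4 + (-1 - n) = 3 - n)
b(x) = 2*x*(-41 + x) (b(x) = (-41 + x)*(2*x) = 2*x*(-41 + x))
1/b(G(-7, 10)) = 1/(2*(3 - 1*10)*(-41 + (3 - 1*10))) = 1/(2*(3 - 10)*(-41 + (3 - 10))) = 1/(2*(-7)*(-41 - 7)) = 1/(2*(-7)*(-48)) = 1/672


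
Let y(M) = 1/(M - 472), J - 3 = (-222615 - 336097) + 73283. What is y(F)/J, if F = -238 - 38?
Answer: 1/363098648 ≈ 2.7541e-9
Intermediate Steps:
F = -276
J = -485426 (J = 3 + ((-222615 - 336097) + 73283) = 3 + (-558712 + 73283) = 3 - 485429 = -485426)
y(M) = 1/(-472 + M)
y(F)/J = 1/(-472 - 276*(-485426)) = -1/485426/(-748) = -1/748*(-1/485426) = 1/363098648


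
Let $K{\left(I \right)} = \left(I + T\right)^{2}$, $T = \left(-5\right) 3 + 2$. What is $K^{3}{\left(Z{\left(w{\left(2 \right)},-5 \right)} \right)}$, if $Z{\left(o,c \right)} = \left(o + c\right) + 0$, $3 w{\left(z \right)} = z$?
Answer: $\frac{19770609664}{729} \approx 2.712 \cdot 10^{7}$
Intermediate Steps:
$w{\left(z \right)} = \frac{z}{3}$
$T = -13$ ($T = -15 + 2 = -13$)
$Z{\left(o,c \right)} = c + o$ ($Z{\left(o,c \right)} = \left(c + o\right) + 0 = c + o$)
$K{\left(I \right)} = \left(-13 + I\right)^{2}$ ($K{\left(I \right)} = \left(I - 13\right)^{2} = \left(-13 + I\right)^{2}$)
$K^{3}{\left(Z{\left(w{\left(2 \right)},-5 \right)} \right)} = \left(\left(-13 + \left(-5 + \frac{1}{3} \cdot 2\right)\right)^{2}\right)^{3} = \left(\left(-13 + \left(-5 + \frac{2}{3}\right)\right)^{2}\right)^{3} = \left(\left(-13 - \frac{13}{3}\right)^{2}\right)^{3} = \left(\left(- \frac{52}{3}\right)^{2}\right)^{3} = \left(\frac{2704}{9}\right)^{3} = \frac{19770609664}{729}$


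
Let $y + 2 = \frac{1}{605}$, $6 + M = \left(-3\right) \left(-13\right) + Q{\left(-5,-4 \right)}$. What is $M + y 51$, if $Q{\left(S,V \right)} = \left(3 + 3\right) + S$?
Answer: $- \frac{41089}{605} \approx -67.916$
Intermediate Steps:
$Q{\left(S,V \right)} = 6 + S$
$M = 34$ ($M = -6 + \left(\left(-3\right) \left(-13\right) + \left(6 - 5\right)\right) = -6 + \left(39 + 1\right) = -6 + 40 = 34$)
$y = - \frac{1209}{605}$ ($y = -2 + \frac{1}{605} = - \frac{1209}{605} \approx -1.9983$)
$M + y 51 = 34 - \frac{61659}{605} = - \frac{41089}{605}$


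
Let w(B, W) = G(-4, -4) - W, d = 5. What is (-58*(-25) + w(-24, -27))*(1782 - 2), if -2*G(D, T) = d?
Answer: 2624610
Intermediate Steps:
G(D, T) = -5/2 (G(D, T) = -½*5 = -5/2)
w(B, W) = -5/2 - W
(-58*(-25) + w(-24, -27))*(1782 - 2) = (-58*(-25) + (-5/2 - 1*(-27)))*(1782 - 2) = (1450 + (-5/2 + 27))*1780 = (1450 + 49/2)*1780 = (2949/2)*1780 = 2624610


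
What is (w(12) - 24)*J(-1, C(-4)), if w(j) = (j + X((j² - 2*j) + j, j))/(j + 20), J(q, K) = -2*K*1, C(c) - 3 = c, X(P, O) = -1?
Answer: -757/16 ≈ -47.313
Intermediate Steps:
C(c) = 3 + c
J(q, K) = -2*K
w(j) = (-1 + j)/(20 + j) (w(j) = (j - 1)/(j + 20) = (-1 + j)/(20 + j))
(w(12) - 24)*J(-1, C(-4)) = ((-1 + 12)/(20 + 12) - 24)*(-2*(3 - 4)) = (11/32 - 24)*(-2*(-1)) = ((1/32)*11 - 24)*2 = (11/32 - 24)*2 = -757/32*2 = -757/16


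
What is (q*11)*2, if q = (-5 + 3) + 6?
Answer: 88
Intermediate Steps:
q = 4 (q = -2 + 6 = 4)
(q*11)*2 = (4*11)*2 = 44*2 = 88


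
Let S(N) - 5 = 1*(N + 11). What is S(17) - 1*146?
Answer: -113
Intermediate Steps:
S(N) = 16 + N (S(N) = 5 + 1*(N + 11) = 5 + 1*(11 + N) = 5 + (11 + N) = 16 + N)
S(17) - 1*146 = (16 + 17) - 1*146 = 33 - 146 = -113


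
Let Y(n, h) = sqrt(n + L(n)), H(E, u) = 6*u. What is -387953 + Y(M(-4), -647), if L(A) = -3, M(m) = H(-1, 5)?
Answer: -387953 + 3*sqrt(3) ≈ -3.8795e+5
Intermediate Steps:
M(m) = 30 (M(m) = 6*5 = 30)
Y(n, h) = sqrt(-3 + n) (Y(n, h) = sqrt(n - 3) = sqrt(-3 + n))
-387953 + Y(M(-4), -647) = -387953 + sqrt(-3 + 30) = -387953 + sqrt(27) = -387953 + 3*sqrt(3)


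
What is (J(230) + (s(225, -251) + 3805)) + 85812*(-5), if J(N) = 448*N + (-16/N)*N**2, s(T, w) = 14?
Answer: -325881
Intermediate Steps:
J(N) = 432*N (J(N) = 448*N - 16*N = 432*N)
(J(230) + (s(225, -251) + 3805)) + 85812*(-5) = (432*230 + (14 + 3805)) + 85812*(-5) = (99360 + 3819) - 429060 = 103179 - 429060 = -325881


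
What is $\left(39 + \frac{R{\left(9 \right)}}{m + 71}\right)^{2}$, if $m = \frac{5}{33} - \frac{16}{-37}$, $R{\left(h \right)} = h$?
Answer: $\frac{11694655865025}{7639459216} \approx 1530.8$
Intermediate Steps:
$m = \frac{713}{1221}$ ($m = 5 \cdot \frac{1}{33} - - \frac{16}{37} = \frac{5}{33} + \frac{16}{37} = \frac{713}{1221} \approx 0.58395$)
$\left(39 + \frac{R{\left(9 \right)}}{m + 71}\right)^{2} = \left(39 + \frac{9}{\frac{713}{1221} + 71}\right)^{2} = \left(39 + \frac{9}{\frac{87404}{1221}}\right)^{2} = \left(39 + 9 \cdot \frac{1221}{87404}\right)^{2} = \left(39 + \frac{10989}{87404}\right)^{2} = \left(\frac{3419745}{87404}\right)^{2} = \frac{11694655865025}{7639459216}$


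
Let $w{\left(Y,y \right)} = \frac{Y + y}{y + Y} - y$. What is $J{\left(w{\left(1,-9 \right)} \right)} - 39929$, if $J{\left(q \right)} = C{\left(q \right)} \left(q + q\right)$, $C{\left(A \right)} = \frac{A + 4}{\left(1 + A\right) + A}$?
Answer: $- \frac{119747}{3} \approx -39916.0$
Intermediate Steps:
$C{\left(A \right)} = \frac{4 + A}{1 + 2 A}$
$w{\left(Y,y \right)} = 1 - y$ ($w{\left(Y,y \right)} = \frac{Y + y}{Y + y} - y = 1 - y$)
$J{\left(q \right)} = \frac{2 q \left(4 + q\right)}{1 + 2 q}$ ($J{\left(q \right)} = \frac{4 + q}{1 + 2 q} \left(q + q\right) = \frac{4 + q}{1 + 2 q} 2 q = \frac{2 q \left(4 + q\right)}{1 + 2 q}$)
$J{\left(w{\left(1,-9 \right)} \right)} - 39929 = \frac{2 \left(1 - -9\right) \left(4 + \left(1 - -9\right)\right)}{1 + 2 \left(1 - -9\right)} - 39929 = \frac{2 \left(1 + 9\right) \left(4 + \left(1 + 9\right)\right)}{1 + 2 \left(1 + 9\right)} - 39929 = 2 \cdot 10 \frac{1}{1 + 2 \cdot 10} \left(4 + 10\right) - 39929 = 2 \cdot 10 \frac{1}{1 + 20} \cdot 14 - 39929 = 2 \cdot 10 \cdot \frac{1}{21} \cdot 14 - 39929 = \frac{40}{3} - 39929 = - \frac{119747}{3}$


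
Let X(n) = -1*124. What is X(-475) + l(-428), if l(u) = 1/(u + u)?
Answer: -106145/856 ≈ -124.00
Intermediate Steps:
l(u) = 1/(2*u)
X(n) = -124
X(-475) + l(-428) = -124 + (½)/(-428) = -124 + (½)*(-1/428) = -124 - 1/856 = -106145/856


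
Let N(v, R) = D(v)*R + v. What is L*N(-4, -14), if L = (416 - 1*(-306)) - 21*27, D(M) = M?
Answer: 8060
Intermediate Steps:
N(v, R) = v + R*v (N(v, R) = v*R + v = R*v + v = v + R*v)
L = 155 (L = (416 + 306) - 1*567 = 722 - 567 = 155)
L*N(-4, -14) = 155*(-4*(1 - 14)) = 155*(-4*(-13)) = 155*52 = 8060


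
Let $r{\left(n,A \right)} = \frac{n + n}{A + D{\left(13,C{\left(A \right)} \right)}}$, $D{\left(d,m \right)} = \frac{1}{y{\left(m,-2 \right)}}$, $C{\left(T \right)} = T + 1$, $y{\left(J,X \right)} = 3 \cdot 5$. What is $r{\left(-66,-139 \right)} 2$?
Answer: $\frac{990}{521} \approx 1.9002$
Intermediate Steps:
$y{\left(J,X \right)} = 15$
$C{\left(T \right)} = 1 + T$
$D{\left(d,m \right)} = \frac{1}{15}$
$r{\left(n,A \right)} = \frac{2 n}{\frac{1}{15} + A}$ ($r{\left(n,A \right)} = \frac{n + n}{A + \frac{1}{15}} = \frac{2 n}{\frac{1}{15} + A}$)
$r{\left(-66,-139 \right)} 2 = 30 \left(-66\right) \frac{1}{1 + 15 \left(-139\right)} 2 = 30 \left(-66\right) \frac{1}{1 - 2085} \cdot 2 = 30 \left(-66\right) \frac{1}{-2084} \cdot 2 = 30 \left(-66\right) \left(- \frac{1}{2084}\right) 2 = \frac{495}{521} \cdot 2 = \frac{990}{521}$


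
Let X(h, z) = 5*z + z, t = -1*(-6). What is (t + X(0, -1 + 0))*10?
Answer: 0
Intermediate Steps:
t = 6
X(h, z) = 6*z
(t + X(0, -1 + 0))*10 = (6 + 6*(-1 + 0))*10 = (6 + 6*(-1))*10 = (6 - 6)*10 = 0*10 = 0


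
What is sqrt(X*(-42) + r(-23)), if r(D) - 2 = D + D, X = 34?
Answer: 8*I*sqrt(23) ≈ 38.367*I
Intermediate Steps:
r(D) = 2 + 2*D (r(D) = 2 + (D + D) = 2 + 2*D)
sqrt(X*(-42) + r(-23)) = sqrt(34*(-42) + (2 + 2*(-23))) = sqrt(-1428 + (2 - 46)) = sqrt(-1428 - 44) = sqrt(-1472) = 8*I*sqrt(23)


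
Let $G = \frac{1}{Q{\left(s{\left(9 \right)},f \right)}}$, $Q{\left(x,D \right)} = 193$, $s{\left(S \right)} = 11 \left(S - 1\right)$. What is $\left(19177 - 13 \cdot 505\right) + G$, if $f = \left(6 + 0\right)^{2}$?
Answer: $\frac{2434117}{193} \approx 12612.0$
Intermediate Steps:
$s{\left(S \right)} = -11 + 11 S$ ($s{\left(S \right)} = 11 \left(-1 + S\right) = -11 + 11 S$)
$f = 36$ ($f = 6^{2} = 36$)
$G = \frac{1}{193} \approx 0.0051813$
$\left(19177 - 13 \cdot 505\right) + G = \left(19177 - 13 \cdot 505\right) + \frac{1}{193} = \left(19177 - 6565\right) + \frac{1}{193} = 12612 + \frac{1}{193} = \frac{2434117}{193}$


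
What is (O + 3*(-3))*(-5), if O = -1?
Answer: 50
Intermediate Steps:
(O + 3*(-3))*(-5) = (-1 + 3*(-3))*(-5) = (-1 - 9)*(-5) = -10*(-5) = 50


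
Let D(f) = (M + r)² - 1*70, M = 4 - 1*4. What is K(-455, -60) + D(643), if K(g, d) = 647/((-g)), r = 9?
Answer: 5652/455 ≈ 12.422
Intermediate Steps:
M = 0 (M = 4 - 4 = 0)
K(g, d) = -647/g (K(g, d) = 647*(-1/g) = -647/g)
D(f) = 11 (D(f) = (0 + 9)² - 1*70 = 9² - 70 = 81 - 70 = 11)
K(-455, -60) + D(643) = -647/(-455) + 11 = -647*(-1/455) + 11 = 647/455 + 11 = 5652/455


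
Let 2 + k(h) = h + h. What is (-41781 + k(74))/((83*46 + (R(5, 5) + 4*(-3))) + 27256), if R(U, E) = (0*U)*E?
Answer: -41635/31062 ≈ -1.3404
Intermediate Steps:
k(h) = -2 + 2*h (k(h) = -2 + (h + h) = -2 + 2*h)
R(U, E) = 0 (R(U, E) = 0*E = 0)
(-41781 + k(74))/((83*46 + (R(5, 5) + 4*(-3))) + 27256) = (-41781 + (-2 + 2*74))/((83*46 + (0 + 4*(-3))) + 27256) = (-41781 + (-2 + 148))/((3818 + (0 - 12)) + 27256) = (-41781 + 146)/((3818 - 12) + 27256) = -41635/(3806 + 27256) = -41635/31062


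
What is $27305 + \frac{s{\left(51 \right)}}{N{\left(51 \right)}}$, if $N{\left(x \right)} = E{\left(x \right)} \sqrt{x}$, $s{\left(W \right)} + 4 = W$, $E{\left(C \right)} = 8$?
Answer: $27305 + \frac{47 \sqrt{51}}{408} \approx 27306.0$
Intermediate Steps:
$s{\left(W \right)} = -4 + W$
$N{\left(x \right)} = 8 \sqrt{x}$
$27305 + \frac{s{\left(51 \right)}}{N{\left(51 \right)}} = 27305 + \frac{-4 + 51}{8 \sqrt{51}} = 27305 + 47 \frac{\sqrt{51}}{408} = 27305 + \frac{47 \sqrt{51}}{408}$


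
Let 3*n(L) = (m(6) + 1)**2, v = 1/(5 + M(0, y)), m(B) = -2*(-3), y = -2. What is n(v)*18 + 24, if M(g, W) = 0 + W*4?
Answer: 318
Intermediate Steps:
M(g, W) = 4*W (M(g, W) = 0 + 4*W = 4*W)
m(B) = 6
v = -1/3 (v = 1/(5 + 4*(-2)) = 1/(5 - 8) = 1/(-3) = -1/3 ≈ -0.33333)
n(L) = 49/3 (n(L) = (6 + 1)**2/3 = (1/3)*7**2 = (1/3)*49 = 49/3)
n(v)*18 + 24 = (49/3)*18 + 24 = 294 + 24 = 318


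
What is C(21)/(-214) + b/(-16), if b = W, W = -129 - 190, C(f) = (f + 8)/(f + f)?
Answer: 716677/35952 ≈ 19.934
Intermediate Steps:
C(f) = (8 + f)/(2*f) (C(f) = (8 + f)/((2*f)) = (8 + f)*(1/(2*f)) = (8 + f)/(2*f))
W = -319
b = -319
C(21)/(-214) + b/(-16) = ((1/2)*(8 + 21)/21)/(-214) - 319/(-16) = ((1/2)*(1/21)*29)*(-1/214) - 319*(-1/16) = (29/42)*(-1/214) + 319/16 = -29/8988 + 319/16 = 716677/35952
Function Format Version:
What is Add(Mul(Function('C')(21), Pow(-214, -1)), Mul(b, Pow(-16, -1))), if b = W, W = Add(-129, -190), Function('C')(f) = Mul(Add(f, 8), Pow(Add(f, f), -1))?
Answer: Rational(716677, 35952) ≈ 19.934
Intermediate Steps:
Function('C')(f) = Mul(Rational(1, 2), Pow(f, -1), Add(8, f)) (Function('C')(f) = Mul(Add(8, f), Pow(Mul(2, f), -1)) = Mul(Add(8, f), Mul(Rational(1, 2), Pow(f, -1))) = Mul(Rational(1, 2), Pow(f, -1), Add(8, f)))
W = -319
b = -319
Add(Mul(Function('C')(21), Pow(-214, -1)), Mul(b, Pow(-16, -1))) = Add(Mul(Mul(Rational(1, 2), Pow(21, -1), Add(8, 21)), Pow(-214, -1)), Mul(-319, Pow(-16, -1))) = Add(Mul(Mul(Rational(1, 2), Rational(1, 21), 29), Rational(-1, 214)), Mul(-319, Rational(-1, 16))) = Add(Mul(Rational(29, 42), Rational(-1, 214)), Rational(319, 16)) = Add(Rational(-29, 8988), Rational(319, 16)) = Rational(716677, 35952)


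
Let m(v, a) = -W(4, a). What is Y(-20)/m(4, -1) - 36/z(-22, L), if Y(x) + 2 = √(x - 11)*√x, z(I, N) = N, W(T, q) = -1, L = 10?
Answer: -28/5 - 2*√155 ≈ -30.500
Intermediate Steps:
Y(x) = -2 + √x*√(-11 + x) (Y(x) = -2 + √(x - 11)*√x = -2 + √(-11 + x)*√x = -2 + √x*√(-11 + x))
m(v, a) = 1 (m(v, a) = -1*(-1) = 1)
Y(-20)/m(4, -1) - 36/z(-22, L) = (-2 + √(-20)*√(-11 - 20))/1 - 36/10 = (-2 + (2*I*√5)*√(-31))*1 - 36*⅒ = (-2 + (2*I*√5)*(I*√31))*1 - 18/5 = (-2 - 2*√155)*1 - 18/5 = (-2 - 2*√155) - 18/5 = -28/5 - 2*√155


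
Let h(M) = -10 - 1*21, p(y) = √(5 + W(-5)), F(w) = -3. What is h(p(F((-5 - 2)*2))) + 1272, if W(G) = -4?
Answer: 1241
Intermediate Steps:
p(y) = 1 (p(y) = √(5 - 4) = √1 = 1)
h(M) = -31 (h(M) = -10 - 21 = -31)
h(p(F((-5 - 2)*2))) + 1272 = -31 + 1272 = 1241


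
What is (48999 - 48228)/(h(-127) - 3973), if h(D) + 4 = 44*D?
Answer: -771/9565 ≈ -0.080606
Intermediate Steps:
h(D) = -4 + 44*D
(48999 - 48228)/(h(-127) - 3973) = (48999 - 48228)/((-4 + 44*(-127)) - 3973) = 771/((-4 - 5588) - 3973) = 771/(-5592 - 3973) = 771/(-9565) = 771*(-1/9565) = -771/9565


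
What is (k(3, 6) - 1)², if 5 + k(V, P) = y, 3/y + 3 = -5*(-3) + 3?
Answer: 841/25 ≈ 33.640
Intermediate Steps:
y = ⅕ (y = 3/(-3 + (-5*(-3) + 3)) = 3/(-3 + (15 + 3)) = 3/(-3 + 18) = 3/15 = 3*(1/15) = ⅕ ≈ 0.20000)
k(V, P) = -24/5 (k(V, P) = -5 + ⅕ = -24/5)
(k(3, 6) - 1)² = (-24/5 - 1)² = (-29/5)² = 841/25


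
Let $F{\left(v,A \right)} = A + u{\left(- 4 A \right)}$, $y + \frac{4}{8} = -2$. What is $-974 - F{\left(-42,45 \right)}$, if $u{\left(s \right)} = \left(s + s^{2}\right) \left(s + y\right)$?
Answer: $5879131$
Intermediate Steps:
$y = - \frac{5}{2}$ ($y = - \frac{1}{2} - 2 = - \frac{5}{2} \approx -2.5$)
$u{\left(s \right)} = \left(- \frac{5}{2} + s\right) \left(s + s^{2}\right)$ ($u{\left(s \right)} = \left(s + s^{2}\right) \left(s - \frac{5}{2}\right) = \left(s + s^{2}\right) \left(- \frac{5}{2} + s\right) = \left(- \frac{5}{2} + s\right) \left(s + s^{2}\right)$)
$F{\left(v,A \right)} = A - 2 A \left(-5 + 12 A + 32 A^{2}\right)$ ($F{\left(v,A \right)} = A + \frac{- 4 A \left(-5 - 3 \left(- 4 A\right) + 2 \left(- 4 A\right)^{2}\right)}{2} = A + \frac{- 4 A \left(-5 + 12 A + 2 \cdot 16 A^{2}\right)}{2} = A + \frac{- 4 A \left(-5 + 12 A + 32 A^{2}\right)}{2} = A - 2 A \left(-5 + 12 A + 32 A^{2}\right)$)
$-974 - F{\left(-42,45 \right)} = -974 - 45 \left(11 - 64 \cdot 45^{2} - 1080\right) = -974 - 45 \left(11 - 129600 - 1080\right) = -974 - 45 \left(-130669\right) = -974 - -5880105 = -974 + 5880105 = 5879131$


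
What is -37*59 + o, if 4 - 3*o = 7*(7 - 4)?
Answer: -6566/3 ≈ -2188.7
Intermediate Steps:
o = -17/3 (o = 4/3 - 7*(7 - 4)/3 = 4/3 - 7*3/3 = 4/3 - 1/3*21 = 4/3 - 7 = -17/3 ≈ -5.6667)
-37*59 + o = -37*59 - 17/3 = -2183 - 17/3 = -6566/3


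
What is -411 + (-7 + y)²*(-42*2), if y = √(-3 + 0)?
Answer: -4275 + 1176*I*√3 ≈ -4275.0 + 2036.9*I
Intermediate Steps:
y = I*√3 (y = √(-3) = I*√3 ≈ 1.732*I)
-411 + (-7 + y)²*(-42*2) = -411 + (-7 + I*√3)²*(-42*2) = -411 + (-7 + I*√3)²*(-84) = -411 - 84*(-7 + I*√3)²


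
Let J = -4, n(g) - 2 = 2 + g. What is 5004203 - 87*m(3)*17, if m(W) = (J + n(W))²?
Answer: 4990892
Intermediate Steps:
n(g) = 4 + g (n(g) = 2 + (2 + g) = 4 + g)
m(W) = W² (m(W) = (-4 + (4 + W))² = W²)
5004203 - 87*m(3)*17 = 5004203 - 87*3²*17 = 5004203 - 87*9*17 = 5004203 - 783*17 = 5004203 - 1*13311 = 5004203 - 13311 = 4990892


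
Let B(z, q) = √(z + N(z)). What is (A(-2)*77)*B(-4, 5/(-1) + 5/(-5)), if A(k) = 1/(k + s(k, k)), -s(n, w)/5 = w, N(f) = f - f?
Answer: 77*I/4 ≈ 19.25*I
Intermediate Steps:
N(f) = 0
s(n, w) = -5*w
A(k) = -1/(4*k) (A(k) = 1/(k - 5*k) = 1/(-4*k) = -1/(4*k))
B(z, q) = √z (B(z, q) = √(z + 0) = √z)
(A(-2)*77)*B(-4, 5/(-1) + 5/(-5)) = (-¼/(-2)*77)*√(-4) = (-¼*(-½)*77)*(2*I) = ((⅛)*77)*(2*I) = 77*(2*I)/8 = 77*I/4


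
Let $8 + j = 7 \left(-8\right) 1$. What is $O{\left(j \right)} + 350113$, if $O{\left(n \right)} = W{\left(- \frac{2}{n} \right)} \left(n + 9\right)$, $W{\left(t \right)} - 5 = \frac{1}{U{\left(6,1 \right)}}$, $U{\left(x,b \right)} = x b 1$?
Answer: $\frac{2098973}{6} \approx 3.4983 \cdot 10^{5}$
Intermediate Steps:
$U{\left(x,b \right)} = b x$ ($U{\left(x,b \right)} = b x 1 = b x$)
$W{\left(t \right)} = \frac{31}{6}$ ($W{\left(t \right)} = 5 + \frac{1}{1 \cdot 6} = 5 + \frac{1}{6} = \frac{31}{6}$)
$j = -64$ ($j = -8 + 7 \left(-8\right) 1 = -8 - 56 = -64$)
$O{\left(n \right)} = \frac{93}{2} + \frac{31 n}{6}$ ($O{\left(n \right)} = \frac{31 \left(n + 9\right)}{6} = \frac{31 \left(9 + n\right)}{6} = \frac{93}{2} + \frac{31 n}{6}$)
$O{\left(j \right)} + 350113 = \left(\frac{93}{2} + \frac{31}{6} \left(-64\right)\right) + 350113 = \left(\frac{93}{2} - \frac{992}{3}\right) + 350113 = - \frac{1705}{6} + 350113 = \frac{2098973}{6}$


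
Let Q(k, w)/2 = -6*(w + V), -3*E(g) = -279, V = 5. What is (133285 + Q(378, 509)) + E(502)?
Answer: 127210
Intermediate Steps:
E(g) = 93 (E(g) = -1/3*(-279) = 93)
Q(k, w) = -60 - 12*w (Q(k, w) = 2*(-6*(w + 5)) = 2*(-6*(5 + w)) = 2*(-30 - 6*w) = -60 - 12*w)
(133285 + Q(378, 509)) + E(502) = (133285 + (-60 - 12*509)) + 93 = (133285 + (-60 - 6108)) + 93 = (133285 - 6168) + 93 = 127117 + 93 = 127210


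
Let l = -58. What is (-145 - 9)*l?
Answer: 8932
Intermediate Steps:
(-145 - 9)*l = (-145 - 9)*(-58) = -154*(-58) = 8932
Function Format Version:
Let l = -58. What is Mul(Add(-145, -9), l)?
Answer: 8932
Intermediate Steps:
Mul(Add(-145, -9), l) = Mul(Add(-145, -9), -58) = Mul(-154, -58) = 8932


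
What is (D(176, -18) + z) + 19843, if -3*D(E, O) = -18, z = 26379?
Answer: 46228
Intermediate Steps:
D(E, O) = 6 (D(E, O) = -⅓*(-18) = 6)
(D(176, -18) + z) + 19843 = (6 + 26379) + 19843 = 26385 + 19843 = 46228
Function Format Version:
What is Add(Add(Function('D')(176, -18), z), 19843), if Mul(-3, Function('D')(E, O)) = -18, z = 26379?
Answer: 46228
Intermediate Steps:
Function('D')(E, O) = 6 (Function('D')(E, O) = Mul(Rational(-1, 3), -18) = 6)
Add(Add(Function('D')(176, -18), z), 19843) = Add(Add(6, 26379), 19843) = Add(26385, 19843) = 46228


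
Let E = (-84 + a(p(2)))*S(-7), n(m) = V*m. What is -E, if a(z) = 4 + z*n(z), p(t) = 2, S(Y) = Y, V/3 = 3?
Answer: -308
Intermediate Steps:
V = 9 (V = 3*3 = 9)
n(m) = 9*m
a(z) = 4 + 9*z**2 (a(z) = 4 + z*(9*z) = 4 + 9*z**2)
E = 308 (E = (-84 + (4 + 9*2**2))*(-7) = (-84 + (4 + 9*4))*(-7) = (-84 + (4 + 36))*(-7) = (-84 + 40)*(-7) = -44*(-7) = 308)
-E = -1*308 = -308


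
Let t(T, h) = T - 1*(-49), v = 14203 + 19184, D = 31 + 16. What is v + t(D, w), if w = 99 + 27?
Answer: 33483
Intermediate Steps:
w = 126
D = 47
v = 33387
t(T, h) = 49 + T (t(T, h) = T + 49 = 49 + T)
v + t(D, w) = 33387 + (49 + 47) = 33387 + 96 = 33483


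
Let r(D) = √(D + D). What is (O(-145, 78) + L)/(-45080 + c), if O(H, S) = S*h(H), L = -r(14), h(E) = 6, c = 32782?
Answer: -18/473 + √7/6149 ≈ -0.037625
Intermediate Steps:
r(D) = √2*√D (r(D) = √(2*D) = √2*√D)
L = -2*√7 (L = -√2*√14 = -2*√7 ≈ -5.2915)
O(H, S) = 6*S (O(H, S) = S*6 = 6*S)
(O(-145, 78) + L)/(-45080 + c) = (6*78 - 2*√7)/(-45080 + 32782) = (468 - 2*√7)/(-12298) = (468 - 2*√7)*(-1/12298) = -18/473 + √7/6149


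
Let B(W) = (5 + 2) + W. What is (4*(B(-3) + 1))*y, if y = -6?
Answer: -120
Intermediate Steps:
B(W) = 7 + W
(4*(B(-3) + 1))*y = (4*((7 - 3) + 1))*(-6) = (4*(4 + 1))*(-6) = (4*5)*(-6) = 20*(-6) = -120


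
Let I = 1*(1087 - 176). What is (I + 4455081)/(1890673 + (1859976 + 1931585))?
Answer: 2227996/2841117 ≈ 0.78420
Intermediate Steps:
I = 911 (I = 1*911 = 911)
(I + 4455081)/(1890673 + (1859976 + 1931585)) = (911 + 4455081)/(1890673 + (1859976 + 1931585)) = 4455992/(1890673 + 3791561) = 4455992/5682234 = 4455992*(1/5682234) = 2227996/2841117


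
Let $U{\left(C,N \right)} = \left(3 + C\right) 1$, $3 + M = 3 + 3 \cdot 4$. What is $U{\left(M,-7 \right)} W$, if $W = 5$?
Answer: $75$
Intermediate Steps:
$M = 12$ ($M = -3 + \left(3 + 3 \cdot 4\right) = -3 + \left(3 + 12\right) = -3 + 15 = 12$)
$U{\left(C,N \right)} = 3 + C$
$U{\left(M,-7 \right)} W = \left(3 + 12\right) 5 = 15 \cdot 5 = 75$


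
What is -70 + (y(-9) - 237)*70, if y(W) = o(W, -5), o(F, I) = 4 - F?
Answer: -15750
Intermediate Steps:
y(W) = 4 - W
-70 + (y(-9) - 237)*70 = -70 + ((4 - 1*(-9)) - 237)*70 = -70 + ((4 + 9) - 237)*70 = -70 + (13 - 237)*70 = -70 - 224*70 = -70 - 15680 = -15750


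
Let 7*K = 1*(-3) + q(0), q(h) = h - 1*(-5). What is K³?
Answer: 8/343 ≈ 0.023324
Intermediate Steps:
q(h) = 5 + h (q(h) = h + 5 = 5 + h)
K = 2/7 (K = (1*(-3) + (5 + 0))/7 = (-3 + 5)/7 = (⅐)*2 = 2/7 ≈ 0.28571)
K³ = (2/7)³ = 8/343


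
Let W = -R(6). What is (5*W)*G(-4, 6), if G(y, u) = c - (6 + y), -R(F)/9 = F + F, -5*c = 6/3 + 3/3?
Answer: -1404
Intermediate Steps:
c = -3/5 (c = -(6/3 + 3/3)/5 = -(6*(1/3) + 3*(1/3))/5 = -(2 + 1)/5 = -1/5*3 = -3/5 ≈ -0.60000)
R(F) = -18*F (R(F) = -9*(F + F) = -18*F)
G(y, u) = -33/5 - y (G(y, u) = -3/5 - (6 + y) = -3/5 + (-6 - y) = -33/5 - y)
W = 108 (W = -(-18)*6 = -1*(-108) = 108)
(5*W)*G(-4, 6) = (5*108)*(-33/5 - 1*(-4)) = 540*(-33/5 + 4) = 540*(-13/5) = -1404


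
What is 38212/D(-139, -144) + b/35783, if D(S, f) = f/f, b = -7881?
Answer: 1367332115/35783 ≈ 38212.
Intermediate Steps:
D(S, f) = 1
38212/D(-139, -144) + b/35783 = 38212/1 - 7881/35783 = 38212*1 - 7881*1/35783 = 38212 - 7881/35783 = 1367332115/35783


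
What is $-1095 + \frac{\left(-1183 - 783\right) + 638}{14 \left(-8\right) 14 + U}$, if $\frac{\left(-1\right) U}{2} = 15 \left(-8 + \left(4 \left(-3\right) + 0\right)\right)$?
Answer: $- \frac{132329}{121} \approx -1093.6$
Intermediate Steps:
$U = 600$ ($U = - 2 \cdot 15 \left(-8 + \left(4 \left(-3\right) + 0\right)\right) = - 2 \cdot 15 \left(-8 + \left(-12 + 0\right)\right) = - 2 \cdot 15 \left(-8 - 12\right) = - 2 \cdot 15 \left(-20\right) = \left(-2\right) \left(-300\right) = 600$)
$-1095 + \frac{\left(-1183 - 783\right) + 638}{14 \left(-8\right) 14 + U} = -1095 + \frac{\left(-1183 - 783\right) + 638}{14 \left(-8\right) 14 + 600} = -1095 + \frac{-1966 + 638}{\left(-112\right) 14 + 600} = -1095 - \frac{1328}{-1568 + 600} = -1095 - \frac{1328}{-968} = -1095 - - \frac{166}{121} = -1095 + \frac{166}{121} = - \frac{132329}{121}$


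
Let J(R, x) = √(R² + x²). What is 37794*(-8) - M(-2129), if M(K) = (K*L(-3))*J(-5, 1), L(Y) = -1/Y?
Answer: -302352 + 2129*√26/3 ≈ -2.9873e+5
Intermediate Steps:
M(K) = K*√26/3 (M(K) = (K*(-1/(-3)))*√((-5)² + 1²) = (K*(-1*(-⅓)))*√(25 + 1) = (K*(⅓))*√26 = (K/3)*√26 = K*√26/3)
37794*(-8) - M(-2129) = 37794*(-8) - (-2129)*√26/3 = -302352 - (-2129)*√26/3 = -302352 + 2129*√26/3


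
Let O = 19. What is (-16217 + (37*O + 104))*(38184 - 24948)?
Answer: -203966760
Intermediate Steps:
(-16217 + (37*O + 104))*(38184 - 24948) = (-16217 + (37*19 + 104))*(38184 - 24948) = (-16217 + (703 + 104))*13236 = (-16217 + 807)*13236 = -15410*13236 = -203966760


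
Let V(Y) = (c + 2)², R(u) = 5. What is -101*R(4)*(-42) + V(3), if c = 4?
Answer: 21246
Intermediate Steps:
V(Y) = 36 (V(Y) = (4 + 2)² = 6² = 36)
-101*R(4)*(-42) + V(3) = -505*(-42) + 36 = -101*(-210) + 36 = 21210 + 36 = 21246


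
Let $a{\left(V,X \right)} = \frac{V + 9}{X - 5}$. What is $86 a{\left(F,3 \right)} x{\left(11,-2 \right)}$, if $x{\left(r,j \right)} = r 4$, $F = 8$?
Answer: $-32164$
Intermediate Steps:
$x{\left(r,j \right)} = 4 r$
$a{\left(V,X \right)} = \frac{9 + V}{-5 + X}$
$86 a{\left(F,3 \right)} x{\left(11,-2 \right)} = 86 \frac{9 + 8}{-5 + 3} \cdot 4 \cdot 11 = 86 \frac{1}{-2} \cdot 17 \cdot 44 = 86 \left(\left(- \frac{1}{2}\right) 17\right) 44 = 86 \left(- \frac{17}{2}\right) 44 = \left(-731\right) 44 = -32164$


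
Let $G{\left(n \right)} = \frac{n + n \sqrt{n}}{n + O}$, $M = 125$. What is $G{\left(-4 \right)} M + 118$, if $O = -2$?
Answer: $\frac{604}{3} + \frac{500 i}{3} \approx 201.33 + 166.67 i$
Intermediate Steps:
$G{\left(n \right)} = \frac{n + n^{\frac{3}{2}}}{-2 + n}$ ($G{\left(n \right)} = \frac{n + n \sqrt{n}}{n - 2} = \frac{n + n^{\frac{3}{2}}}{-2 + n}$)
$G{\left(-4 \right)} M + 118 = \frac{-4 + \left(-4\right)^{\frac{3}{2}}}{-2 - 4} \cdot 125 + 118 = \frac{-4 - 8 i}{-6} \cdot 125 + 118 = - \frac{-4 - 8 i}{6} \cdot 125 + 118 = \left(\frac{2}{3} + \frac{4 i}{3}\right) 125 + 118 = \left(\frac{250}{3} + \frac{500 i}{3}\right) + 118 = \frac{604}{3} + \frac{500 i}{3}$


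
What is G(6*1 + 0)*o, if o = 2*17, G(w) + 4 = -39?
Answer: -1462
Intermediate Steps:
G(w) = -43 (G(w) = -4 - 39 = -43)
o = 34
G(6*1 + 0)*o = -43*34 = -1462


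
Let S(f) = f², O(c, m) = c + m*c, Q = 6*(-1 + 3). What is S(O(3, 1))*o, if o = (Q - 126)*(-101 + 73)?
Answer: 114912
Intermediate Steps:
Q = 12 (Q = 6*2 = 12)
O(c, m) = c + c*m
o = 3192 (o = (12 - 126)*(-101 + 73) = -114*(-28) = 3192)
S(O(3, 1))*o = (3*(1 + 1))²*3192 = (3*2)²*3192 = 6²*3192 = 36*3192 = 114912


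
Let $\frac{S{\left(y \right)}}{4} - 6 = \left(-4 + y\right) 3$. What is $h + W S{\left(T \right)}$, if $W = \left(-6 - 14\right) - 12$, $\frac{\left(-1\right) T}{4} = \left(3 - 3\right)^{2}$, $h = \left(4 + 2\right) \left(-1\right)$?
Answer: $762$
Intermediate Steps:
$h = -6$ ($h = 6 \left(-1\right) = -6$)
$T = 0$ ($T = - 4 \left(3 - 3\right)^{2} = - 4 \cdot 0^{2} = \left(-4\right) 0 = 0$)
$S{\left(y \right)} = -24 + 12 y$ ($S{\left(y \right)} = 24 + 4 \left(-4 + y\right) 3 = 24 + 4 \left(-12 + 3 y\right) = 24 + \left(-48 + 12 y\right) = -24 + 12 y$)
$W = -32$ ($W = -20 - 12 = -32$)
$h + W S{\left(T \right)} = -6 - 32 \left(-24 + 12 \cdot 0\right) = -6 - 32 \left(-24 + 0\right) = -6 - -768 = -6 + 768 = 762$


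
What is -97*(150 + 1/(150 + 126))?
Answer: -4015897/276 ≈ -14550.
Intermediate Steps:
-97*(150 + 1/(150 + 126)) = -97*(150 + 1/276) = -97*41401/276 = -4015897/276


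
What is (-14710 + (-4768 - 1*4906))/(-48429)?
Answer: 8128/16143 ≈ 0.50350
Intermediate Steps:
(-14710 + (-4768 - 1*4906))/(-48429) = (-14710 + (-4768 - 4906))*(-1/48429) = (-14710 - 9674)*(-1/48429) = -24384*(-1/48429) = 8128/16143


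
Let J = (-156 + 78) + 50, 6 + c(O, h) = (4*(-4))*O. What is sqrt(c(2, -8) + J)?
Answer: I*sqrt(66) ≈ 8.124*I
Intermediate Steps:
c(O, h) = -6 - 16*O (c(O, h) = -6 + (4*(-4))*O = -6 - 16*O)
J = -28 (J = -78 + 50 = -28)
sqrt(c(2, -8) + J) = sqrt((-6 - 16*2) - 28) = sqrt((-6 - 32) - 28) = sqrt(-38 - 28) = sqrt(-66) = I*sqrt(66)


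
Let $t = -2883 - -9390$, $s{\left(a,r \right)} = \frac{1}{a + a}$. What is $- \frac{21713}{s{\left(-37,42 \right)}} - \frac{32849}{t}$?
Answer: $\frac{10455167485}{6507} \approx 1.6068 \cdot 10^{6}$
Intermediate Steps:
$s{\left(a,r \right)} = \frac{1}{2 a}$
$t = 6507$ ($t = -2883 + 9390 = 6507$)
$- \frac{21713}{s{\left(-37,42 \right)}} - \frac{32849}{t} = - \frac{21713}{\frac{1}{2} \frac{1}{-37}} - \frac{32849}{6507} = - \frac{21713}{\frac{1}{2} \left(- \frac{1}{37}\right)} - \frac{32849}{6507} = - \frac{21713}{- \frac{1}{74}} - \frac{32849}{6507} = \left(-21713\right) \left(-74\right) - \frac{32849}{6507} = 1606762 - \frac{32849}{6507} = \frac{10455167485}{6507}$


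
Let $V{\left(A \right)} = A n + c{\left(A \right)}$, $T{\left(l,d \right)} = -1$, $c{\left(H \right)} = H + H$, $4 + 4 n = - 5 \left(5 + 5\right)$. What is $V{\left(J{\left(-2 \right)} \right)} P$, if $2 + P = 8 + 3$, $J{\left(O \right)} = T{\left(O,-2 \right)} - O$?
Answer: $- \frac{207}{2} \approx -103.5$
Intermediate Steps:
$n = - \frac{27}{2}$ ($n = -1 + \frac{\left(-5\right) \left(5 + 5\right)}{4} = -1 + \frac{\left(-5\right) 10}{4} = -1 + \frac{1}{4} \left(-50\right) = -1 - \frac{25}{2} = - \frac{27}{2} \approx -13.5$)
$c{\left(H \right)} = 2 H$
$J{\left(O \right)} = -1 - O$
$V{\left(A \right)} = - \frac{23 A}{2}$ ($V{\left(A \right)} = A \left(- \frac{27}{2}\right) + 2 A = - \frac{27 A}{2} + 2 A = - \frac{23 A}{2}$)
$P = 9$ ($P = -2 + \left(8 + 3\right) = -2 + 11 = 9$)
$V{\left(J{\left(-2 \right)} \right)} P = - \frac{23 \left(-1 - -2\right)}{2} \cdot 9 = - \frac{23 \left(-1 + 2\right)}{2} \cdot 9 = \left(- \frac{23}{2}\right) 1 \cdot 9 = \left(- \frac{23}{2}\right) 9 = - \frac{207}{2}$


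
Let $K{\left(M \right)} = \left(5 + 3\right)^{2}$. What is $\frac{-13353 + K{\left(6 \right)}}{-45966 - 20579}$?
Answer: $\frac{13289}{66545} \approx 0.1997$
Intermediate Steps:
$K{\left(M \right)} = 64$ ($K{\left(M \right)} = 8^{2} = 64$)
$\frac{-13353 + K{\left(6 \right)}}{-45966 - 20579} = \frac{-13353 + 64}{-45966 - 20579} = - \frac{13289}{-66545} = \left(-13289\right) \left(- \frac{1}{66545}\right) = \frac{13289}{66545}$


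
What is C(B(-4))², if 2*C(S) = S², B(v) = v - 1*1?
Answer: 625/4 ≈ 156.25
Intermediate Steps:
B(v) = -1 + v (B(v) = v - 1 = -1 + v)
C(S) = S²/2
C(B(-4))² = ((-1 - 4)²/2)² = ((½)*(-5)²)² = ((½)*25)² = (25/2)² = 625/4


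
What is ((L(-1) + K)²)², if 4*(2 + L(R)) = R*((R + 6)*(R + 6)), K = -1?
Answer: 1874161/256 ≈ 7320.9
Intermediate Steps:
L(R) = -2 + R*(6 + R)²/4 (L(R) = -2 + (R*((R + 6)*(R + 6)))/4 = -2 + (R*((6 + R)*(6 + R)))/4 = -2 + (R*(6 + R)²)/4 = -2 + R*(6 + R)²/4)
((L(-1) + K)²)² = (((-2 + (¼)*(-1)*(6 - 1)²) - 1)²)² = (((-2 + (¼)*(-1)*5²) - 1)²)² = (((-2 + (¼)*(-1)*25) - 1)²)² = (((-2 - 25/4) - 1)²)² = ((-33/4 - 1)²)² = ((-37/4)²)² = (1369/16)² = 1874161/256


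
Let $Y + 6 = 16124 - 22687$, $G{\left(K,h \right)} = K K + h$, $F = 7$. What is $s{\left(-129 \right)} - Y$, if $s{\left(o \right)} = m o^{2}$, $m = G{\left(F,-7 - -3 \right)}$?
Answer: $755414$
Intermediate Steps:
$G{\left(K,h \right)} = h + K^{2}$ ($G{\left(K,h \right)} = K^{2} + h = h + K^{2}$)
$m = 45$ ($m = \left(-7 - -3\right) + 7^{2} = \left(-7 + 3\right) + 49 = -4 + 49 = 45$)
$Y = -6569$ ($Y = -6 + \left(16124 - 22687\right) = -6 - 6563 = -6569$)
$s{\left(o \right)} = 45 o^{2}$
$s{\left(-129 \right)} - Y = 45 \left(-129\right)^{2} - -6569 = 45 \cdot 16641 + 6569 = 748845 + 6569 = 755414$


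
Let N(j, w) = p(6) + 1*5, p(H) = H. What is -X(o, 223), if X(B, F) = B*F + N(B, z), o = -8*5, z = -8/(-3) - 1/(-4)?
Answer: 8909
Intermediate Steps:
z = 35/12 (z = -8*(-⅓) - 1*(-¼) = 8/3 + ¼ = 35/12 ≈ 2.9167)
o = -40
N(j, w) = 11 (N(j, w) = 6 + 1*5 = 6 + 5 = 11)
X(B, F) = 11 + B*F (X(B, F) = B*F + 11 = 11 + B*F)
-X(o, 223) = -(11 - 40*223) = -(11 - 8920) = -1*(-8909) = 8909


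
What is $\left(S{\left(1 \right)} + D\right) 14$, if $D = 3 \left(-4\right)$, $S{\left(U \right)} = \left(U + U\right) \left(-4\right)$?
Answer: $-280$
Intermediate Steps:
$S{\left(U \right)} = - 8 U$ ($S{\left(U \right)} = 2 U \left(-4\right) = - 8 U$)
$D = -12$
$\left(S{\left(1 \right)} + D\right) 14 = \left(\left(-8\right) 1 - 12\right) 14 = \left(-8 - 12\right) 14 = \left(-20\right) 14 = -280$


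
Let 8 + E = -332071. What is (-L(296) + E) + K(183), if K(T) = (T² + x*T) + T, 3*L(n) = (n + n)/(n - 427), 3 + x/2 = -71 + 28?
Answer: -123889907/393 ≈ -3.1524e+5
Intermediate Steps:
x = -92 (x = -6 + 2*(-71 + 28) = -6 + 2*(-43) = -6 - 86 = -92)
E = -332079 (E = -8 - 332071 = -332079)
L(n) = 2*n/(3*(-427 + n)) (L(n) = ((n + n)/(n - 427))/3 = ((2*n)/(-427 + n))/3 = (2*n/(-427 + n))/3 = 2*n/(3*(-427 + n)))
K(T) = T² - 91*T (K(T) = (T² - 92*T) + T = T² - 91*T)
(-L(296) + E) + K(183) = (-2*296/(3*(-427 + 296)) - 332079) + 183*(-91 + 183) = (-2*296/(3*(-131)) - 332079) + 183*92 = (-2*296*(-1)/(3*131) - 332079) + 16836 = (-1*(-592/393) - 332079) + 16836 = (592/393 - 332079) + 16836 = -130506455/393 + 16836 = -123889907/393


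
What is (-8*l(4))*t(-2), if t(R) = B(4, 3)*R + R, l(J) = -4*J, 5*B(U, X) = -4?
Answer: -256/5 ≈ -51.200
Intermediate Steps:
B(U, X) = -⅘ (B(U, X) = (⅕)*(-4) = -⅘)
t(R) = R/5 (t(R) = -4*R/5 + R = R/5)
(-8*l(4))*t(-2) = (-(-32)*4)*((⅕)*(-2)) = -8*(-16)*(-⅖) = 128*(-⅖) = -256/5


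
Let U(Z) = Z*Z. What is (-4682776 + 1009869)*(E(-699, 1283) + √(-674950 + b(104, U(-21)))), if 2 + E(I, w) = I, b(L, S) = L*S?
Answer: 2574707807 - 3672907*I*√629086 ≈ 2.5747e+9 - 2.9132e+9*I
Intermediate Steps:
U(Z) = Z²
E(I, w) = -2 + I
(-4682776 + 1009869)*(E(-699, 1283) + √(-674950 + b(104, U(-21)))) = (-4682776 + 1009869)*((-2 - 699) + √(-674950 + 104*(-21)²)) = -3672907*(-701 + √(-674950 + 104*441)) = -3672907*(-701 + √(-674950 + 45864)) = -3672907*(-701 + √(-629086)) = -3672907*(-701 + I*√629086) = 2574707807 - 3672907*I*√629086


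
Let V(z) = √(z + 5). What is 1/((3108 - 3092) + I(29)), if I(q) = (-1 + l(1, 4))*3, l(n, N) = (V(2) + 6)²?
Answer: 71/5546 - 9*√7/2773 ≈ 0.0042150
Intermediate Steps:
V(z) = √(5 + z)
l(n, N) = (6 + √7)² (l(n, N) = (√(5 + 2) + 6)² = (√7 + 6)² = (6 + √7)²)
I(q) = -3 + 3*(6 + √7)² (I(q) = (-1 + (6 + √7)²)*3 = -3 + 3*(6 + √7)²)
1/((3108 - 3092) + I(29)) = 1/((3108 - 3092) + (126 + 36*√7)) = 1/(16 + (126 + 36*√7)) = 1/(142 + 36*√7)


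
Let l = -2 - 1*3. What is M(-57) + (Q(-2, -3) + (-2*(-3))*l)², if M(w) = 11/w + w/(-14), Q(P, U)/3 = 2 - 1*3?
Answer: 872117/798 ≈ 1092.9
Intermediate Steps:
l = -5 (l = -2 - 3 = -5)
Q(P, U) = -3 (Q(P, U) = 3*(2 - 1*3) = 3*(2 - 3) = 3*(-1) = -3)
M(w) = 11/w - w/14 (M(w) = 11/w + w*(-1/14) = 11/w - w/14)
M(-57) + (Q(-2, -3) + (-2*(-3))*l)² = (11/(-57) - 1/14*(-57)) + (-3 - 2*(-3)*(-5))² = (11*(-1/57) + 57/14) + (-3 + 6*(-5))² = (-11/57 + 57/14) + (-3 - 30)² = 3095/798 + (-33)² = 3095/798 + 1089 = 872117/798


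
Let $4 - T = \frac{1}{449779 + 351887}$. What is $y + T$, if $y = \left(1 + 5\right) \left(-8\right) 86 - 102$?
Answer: $- \frac{3387840517}{801666} \approx -4226.0$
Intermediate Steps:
$T = \frac{3206663}{801666}$ ($T = 4 - \frac{1}{449779 + 351887} = 4 - \frac{1}{801666} = \frac{3206663}{801666} \approx 4.0$)
$y = -4230$ ($y = 6 \left(-8\right) 86 - 102 = \left(-48\right) 86 - 102 = -4128 - 102 = -4230$)
$y + T = -4230 + \frac{3206663}{801666} = - \frac{3387840517}{801666}$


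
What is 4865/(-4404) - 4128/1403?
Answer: -25005307/6178812 ≈ -4.0469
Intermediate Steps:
4865/(-4404) - 4128/1403 = 4865*(-1/4404) - 4128*1/1403 = -4865/4404 - 4128/1403 = -25005307/6178812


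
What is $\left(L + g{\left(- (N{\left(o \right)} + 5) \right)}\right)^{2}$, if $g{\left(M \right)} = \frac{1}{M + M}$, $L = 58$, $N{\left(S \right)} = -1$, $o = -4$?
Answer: $\frac{214369}{64} \approx 3349.5$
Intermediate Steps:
$g{\left(M \right)} = \frac{1}{2 M}$
$\left(L + g{\left(- (N{\left(o \right)} + 5) \right)}\right)^{2} = \left(58 + \frac{1}{2 \left(- (-1 + 5)\right)}\right)^{2} = \left(58 + \frac{1}{2 \left(\left(-1\right) 4\right)}\right)^{2} = \left(58 + \frac{1}{2 \left(-4\right)}\right)^{2} = \left(58 + \frac{1}{2} \left(- \frac{1}{4}\right)\right)^{2} = \left(58 - \frac{1}{8}\right)^{2} = \left(\frac{463}{8}\right)^{2} = \frac{214369}{64}$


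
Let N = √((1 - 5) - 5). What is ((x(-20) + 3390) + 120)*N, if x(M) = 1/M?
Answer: 210597*I/20 ≈ 10530.0*I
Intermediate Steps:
x(M) = 1/M
N = 3*I (N = √(-4 - 5) = √(-9) = 3*I ≈ 3.0*I)
((x(-20) + 3390) + 120)*N = ((1/(-20) + 3390) + 120)*(3*I) = ((-1/20 + 3390) + 120)*(3*I) = (67799/20 + 120)*(3*I) = 70199*(3*I)/20 = 210597*I/20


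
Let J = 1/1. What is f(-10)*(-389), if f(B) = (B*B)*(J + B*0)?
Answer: -38900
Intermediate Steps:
J = 1
f(B) = B² (f(B) = (B*B)*(1 + B*0) = B²*(1 + 0) = B²*1 = B²)
f(-10)*(-389) = (-10)²*(-389) = 100*(-389) = -38900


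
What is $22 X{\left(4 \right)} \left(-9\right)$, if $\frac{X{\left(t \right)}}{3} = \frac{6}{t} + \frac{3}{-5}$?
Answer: $- \frac{2673}{5} \approx -534.6$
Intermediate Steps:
$X{\left(t \right)} = - \frac{9}{5} + \frac{18}{t}$ ($X{\left(t \right)} = 3 \left(\frac{6}{t} + \frac{3}{-5}\right) = 3 \left(\frac{6}{t} + 3 \left(- \frac{1}{5}\right)\right) = 3 \left(\frac{6}{t} - \frac{3}{5}\right) = 3 \left(- \frac{3}{5} + \frac{6}{t}\right) = - \frac{9}{5} + \frac{18}{t}$)
$22 X{\left(4 \right)} \left(-9\right) = 22 \left(- \frac{9}{5} + \frac{18}{4}\right) \left(-9\right) = 22 \left(- \frac{9}{5} + 18 \cdot \frac{1}{4}\right) \left(-9\right) = 22 \left(- \frac{9}{5} + \frac{9}{2}\right) \left(-9\right) = 22 \cdot \frac{27}{10} \left(-9\right) = \frac{297}{5} \left(-9\right) = - \frac{2673}{5}$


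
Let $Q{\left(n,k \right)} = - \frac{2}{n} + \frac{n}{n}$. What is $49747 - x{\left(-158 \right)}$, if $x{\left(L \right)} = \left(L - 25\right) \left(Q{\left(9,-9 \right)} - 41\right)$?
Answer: $\frac{127159}{3} \approx 42386.0$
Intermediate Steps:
$Q{\left(n,k \right)} = 1 - \frac{2}{n}$ ($Q{\left(n,k \right)} = - \frac{2}{n} + 1 = 1 - \frac{2}{n}$)
$x{\left(L \right)} = \frac{9050}{9} - \frac{362 L}{9}$ ($x{\left(L \right)} = \left(L - 25\right) \left(\frac{-2 + 9}{9} - 41\right) = \left(-25 + L\right) \left(\frac{1}{9} \cdot 7 - 41\right) = \left(-25 + L\right) \left(\frac{7}{9} - 41\right) = \left(-25 + L\right) \left(- \frac{362}{9}\right) = \frac{9050}{9} - \frac{362 L}{9}$)
$49747 - x{\left(-158 \right)} = 49747 - \left(\frac{9050}{9} - - \frac{57196}{9}\right) = 49747 - \left(\frac{9050}{9} + \frac{57196}{9}\right) = 49747 - \frac{22082}{3} = \frac{127159}{3}$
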